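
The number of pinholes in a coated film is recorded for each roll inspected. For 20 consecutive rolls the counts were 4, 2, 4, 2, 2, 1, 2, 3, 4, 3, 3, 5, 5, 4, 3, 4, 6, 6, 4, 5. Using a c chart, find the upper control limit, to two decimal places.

9.29

c̄ = (4 + 2 + 4 + 2 + 2 + 1 + 2 + 3 + 4 + 3 + 3 + 5 + 5 + 4 + 3 + 4 + 6 + 6 + 4 + 5) / 20 = 72 / 20 = 3.6000
UCL = c̄ + 3√c̄ = 3.6000 + 3 × √3.6000 = 3.6000 + 3 × 1.8974 = 9.2921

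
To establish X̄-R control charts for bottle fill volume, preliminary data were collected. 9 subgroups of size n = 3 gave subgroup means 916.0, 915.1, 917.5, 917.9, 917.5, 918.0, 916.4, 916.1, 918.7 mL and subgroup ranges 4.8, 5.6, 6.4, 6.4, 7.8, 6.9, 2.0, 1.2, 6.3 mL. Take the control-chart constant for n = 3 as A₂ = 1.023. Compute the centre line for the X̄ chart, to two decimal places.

X̄̄ = (916.0 + 915.1 + 917.5 + 917.9 + 917.5 + 918.0 + 916.4 + 916.1 + 918.7) / 9 = 8253.2000 / 9 = 917.0222
CL = X̄̄ = 917.0222

917.02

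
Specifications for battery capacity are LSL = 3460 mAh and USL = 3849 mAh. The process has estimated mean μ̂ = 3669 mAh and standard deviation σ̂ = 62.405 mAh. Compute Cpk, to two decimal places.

Cpu = (USL − μ̂) / (3σ̂) = (3849 − 3669) / (3 × 62.405) = 0.9615; Cpl = (μ̂ − LSL) / (3σ̂) = (3669 − 3460) / (3 × 62.405) = 1.1164; Cpk = min(Cpu, Cpl) = 0.9615

0.96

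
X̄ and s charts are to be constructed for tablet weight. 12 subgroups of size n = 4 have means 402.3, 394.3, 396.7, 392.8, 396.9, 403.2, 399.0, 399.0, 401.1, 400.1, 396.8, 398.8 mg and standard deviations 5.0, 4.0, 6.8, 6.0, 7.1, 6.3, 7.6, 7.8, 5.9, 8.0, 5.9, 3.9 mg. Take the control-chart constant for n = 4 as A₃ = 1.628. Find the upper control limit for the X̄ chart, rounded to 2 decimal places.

408.50

X̄̄ = (402.3 + 394.3 + 396.7 + 392.8 + 396.9 + 403.2 + 399.0 + 399.0 + 401.1 + 400.1 + 396.8 + 398.8) / 12 = 398.4167
s̄ = (5.0 + 4.0 + 6.8 + 6.0 + 7.1 + 6.3 + 7.6 + 7.8 + 5.9 + 8.0 + 5.9 + 3.9) / 12 = 6.1917
UCL = X̄̄ + A₃·s̄ = 398.4167 + 1.628 × 6.1917 = 408.4967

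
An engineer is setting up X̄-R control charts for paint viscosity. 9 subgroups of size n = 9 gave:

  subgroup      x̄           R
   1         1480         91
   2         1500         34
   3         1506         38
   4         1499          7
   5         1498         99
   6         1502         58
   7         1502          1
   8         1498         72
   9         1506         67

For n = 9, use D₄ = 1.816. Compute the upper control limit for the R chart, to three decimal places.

R̄ = (91 + 34 + 38 + 7 + 99 + 58 + 1 + 72 + 67) / 9 = 467.0000 / 9 = 51.8889
UCL_R = D₄·R̄ = 1.816 × 51.8889 = 94.2302

94.230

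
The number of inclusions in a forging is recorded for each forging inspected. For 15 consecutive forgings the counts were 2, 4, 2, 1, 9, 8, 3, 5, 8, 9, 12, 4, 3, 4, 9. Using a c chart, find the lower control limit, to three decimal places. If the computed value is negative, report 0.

0.000

c̄ = (2 + 4 + 2 + 1 + 9 + 8 + 3 + 5 + 8 + 9 + 12 + 4 + 3 + 4 + 9) / 15 = 83 / 15 = 5.5333
LCL = c̄ − 3√c̄ = 5.5333 − 3 × 2.3523 = -1.5236 → 0 (cannot be negative)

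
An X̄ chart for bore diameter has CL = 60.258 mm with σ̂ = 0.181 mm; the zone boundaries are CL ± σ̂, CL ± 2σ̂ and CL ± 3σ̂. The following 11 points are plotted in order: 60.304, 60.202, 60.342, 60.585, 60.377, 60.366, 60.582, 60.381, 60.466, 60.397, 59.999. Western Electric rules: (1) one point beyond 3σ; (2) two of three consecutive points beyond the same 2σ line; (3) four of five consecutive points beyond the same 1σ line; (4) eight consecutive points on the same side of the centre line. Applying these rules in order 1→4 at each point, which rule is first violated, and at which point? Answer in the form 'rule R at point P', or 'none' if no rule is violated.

rule 4 at point 10

Zone of each point (C = within 1σ̂, B = 1σ̂–2σ̂, A = 2σ̂–3σ̂, * = beyond 3σ̂; sign = side of CL): 1:+C, 2:-C, 3:+C, 4:+B, 5:+C, 6:+C, 7:+B, 8:+C, 9:+B, 10:+C, 11:-B
Rule 4 (eight consecutive points on the same side of the centre line) is satisfied at point 10.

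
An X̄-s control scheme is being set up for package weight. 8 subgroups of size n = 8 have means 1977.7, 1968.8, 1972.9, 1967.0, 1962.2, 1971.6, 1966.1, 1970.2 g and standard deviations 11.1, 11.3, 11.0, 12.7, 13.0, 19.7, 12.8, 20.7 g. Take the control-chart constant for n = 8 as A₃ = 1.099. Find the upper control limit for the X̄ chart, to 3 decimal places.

1984.990

X̄̄ = (1977.7 + 1968.8 + 1972.9 + 1967.0 + 1962.2 + 1971.6 + 1966.1 + 1970.2) / 8 = 1969.5625
s̄ = (11.1 + 11.3 + 11.0 + 12.7 + 13.0 + 19.7 + 12.8 + 20.7) / 8 = 14.0375
UCL = X̄̄ + A₃·s̄ = 1969.5625 + 1.099 × 14.0375 = 1984.9897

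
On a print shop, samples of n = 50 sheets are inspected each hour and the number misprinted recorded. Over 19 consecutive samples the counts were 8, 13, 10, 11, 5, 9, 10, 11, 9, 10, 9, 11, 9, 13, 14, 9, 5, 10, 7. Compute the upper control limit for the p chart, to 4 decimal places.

p̄ = Σdᵢ / (k·n) = 183 / (19 × 50) = 0.19263
UCL = p̄ + 3·√(p̄(1−p̄)/n) = 0.19263 + 3 × √(0.19263×0.80737/50) = 0.19263 + 3 × 0.05577 = 0.35995

0.3599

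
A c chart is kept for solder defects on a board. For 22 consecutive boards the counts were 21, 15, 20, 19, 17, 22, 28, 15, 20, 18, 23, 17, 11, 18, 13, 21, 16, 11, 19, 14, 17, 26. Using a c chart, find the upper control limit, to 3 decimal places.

c̄ = (21 + 15 + 20 + 19 + 17 + 22 + 28 + 15 + 20 + 18 + 23 + 17 + 11 + 18 + 13 + 21 + 16 + 11 + 19 + 14 + 17 + 26) / 22 = 401 / 22 = 18.2273
UCL = c̄ + 3√c̄ = 18.2273 + 3 × √18.2273 = 18.2273 + 3 × 4.2693 = 31.0353

31.035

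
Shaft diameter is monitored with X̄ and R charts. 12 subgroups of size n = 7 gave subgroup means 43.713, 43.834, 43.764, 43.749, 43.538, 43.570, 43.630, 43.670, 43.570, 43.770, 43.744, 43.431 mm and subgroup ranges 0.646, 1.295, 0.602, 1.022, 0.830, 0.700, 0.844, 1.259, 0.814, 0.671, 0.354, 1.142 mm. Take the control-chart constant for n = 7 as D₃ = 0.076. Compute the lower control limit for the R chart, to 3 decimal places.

0.064

R̄ = (0.646 + 1.295 + 0.602 + 1.022 + 0.830 + 0.700 + 0.844 + 1.259 + 0.814 + 0.671 + 0.354 + 1.142) / 12 = 10.1790 / 12 = 0.8483
LCL_R = D₃·R̄ = 0.076 × 0.8483 = 0.0645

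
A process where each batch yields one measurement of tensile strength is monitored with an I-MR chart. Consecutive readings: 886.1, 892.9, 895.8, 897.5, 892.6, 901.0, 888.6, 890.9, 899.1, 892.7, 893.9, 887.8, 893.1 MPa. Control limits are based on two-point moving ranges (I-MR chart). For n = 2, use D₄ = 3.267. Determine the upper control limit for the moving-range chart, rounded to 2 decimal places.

Moving ranges: 6.8, 2.9, 1.7, 4.9, 8.4, 12.4, 2.3, 8.2, 6.4, 1.2, 6.1, 5.3; M̄R̄ = 66.6000 / 12 = 5.5500
UCL_MR = D₄·M̄R̄ = 3.267 × 5.5500 = 18.1319

18.13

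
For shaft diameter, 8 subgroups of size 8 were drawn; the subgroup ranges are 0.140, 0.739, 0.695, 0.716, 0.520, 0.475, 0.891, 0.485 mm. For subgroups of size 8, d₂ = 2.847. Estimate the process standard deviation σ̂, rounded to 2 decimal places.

R̄ = (0.140 + 0.739 + 0.695 + 0.716 + 0.520 + 0.475 + 0.891 + 0.485) / 8 = 0.5826
σ̂ = R̄ / d₂ = 0.5826 / 2.847 = 0.2046

0.20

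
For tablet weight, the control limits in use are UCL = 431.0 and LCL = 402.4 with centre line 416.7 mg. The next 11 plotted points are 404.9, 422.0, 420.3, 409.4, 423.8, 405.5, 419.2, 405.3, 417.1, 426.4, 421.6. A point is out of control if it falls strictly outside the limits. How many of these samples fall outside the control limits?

All 11 points lie within [402.4, 431.0].

0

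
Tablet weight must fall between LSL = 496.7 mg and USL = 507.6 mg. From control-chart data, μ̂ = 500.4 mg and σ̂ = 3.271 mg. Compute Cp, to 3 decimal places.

Cp = (USL − LSL) / (6σ̂) = (507.6 − 496.7) / (6 × 3.271) = 10.9000 / 19.6260 = 0.5554

0.555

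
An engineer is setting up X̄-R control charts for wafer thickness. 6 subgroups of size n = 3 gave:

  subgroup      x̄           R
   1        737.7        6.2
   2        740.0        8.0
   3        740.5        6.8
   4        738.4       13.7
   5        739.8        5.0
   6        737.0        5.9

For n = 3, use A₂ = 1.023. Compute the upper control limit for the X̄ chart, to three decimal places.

X̄̄ = (737.7 + 740.0 + 740.5 + 738.4 + 739.8 + 737.0) / 6 = 4433.4000 / 6 = 738.9000
R̄ = (6.2 + 8.0 + 6.8 + 13.7 + 5.0 + 5.9) / 6 = 45.6000 / 6 = 7.6000
UCL = X̄̄ + A₂·R̄ = 738.9000 + 1.023 × 7.6000 = 746.6748

746.675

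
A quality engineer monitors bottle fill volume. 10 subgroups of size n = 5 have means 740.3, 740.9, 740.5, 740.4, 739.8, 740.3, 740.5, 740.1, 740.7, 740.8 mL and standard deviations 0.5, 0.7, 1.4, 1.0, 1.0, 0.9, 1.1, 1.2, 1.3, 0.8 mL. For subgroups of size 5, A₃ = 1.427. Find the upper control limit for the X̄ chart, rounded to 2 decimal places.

741.84

X̄̄ = (740.3 + 740.9 + 740.5 + 740.4 + 739.8 + 740.3 + 740.5 + 740.1 + 740.7 + 740.8) / 10 = 740.4300
s̄ = (0.5 + 0.7 + 1.4 + 1.0 + 1.0 + 0.9 + 1.1 + 1.2 + 1.3 + 0.8) / 10 = 0.9900
UCL = X̄̄ + A₃·s̄ = 740.4300 + 1.427 × 0.9900 = 741.8427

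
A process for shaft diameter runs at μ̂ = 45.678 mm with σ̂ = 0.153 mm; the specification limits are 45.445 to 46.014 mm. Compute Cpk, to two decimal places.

Cpu = (USL − μ̂) / (3σ̂) = (46.014 − 45.678) / (3 × 0.153) = 0.7320; Cpl = (μ̂ − LSL) / (3σ̂) = (45.678 − 45.445) / (3 × 0.153) = 0.5076; Cpk = min(Cpu, Cpl) = 0.5076

0.51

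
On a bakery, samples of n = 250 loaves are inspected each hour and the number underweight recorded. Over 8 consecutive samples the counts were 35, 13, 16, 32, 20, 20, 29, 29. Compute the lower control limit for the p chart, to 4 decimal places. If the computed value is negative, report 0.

0.0408

p̄ = Σdᵢ / (k·n) = 194 / (8 × 250) = 0.09700
LCL = p̄ − 3·√(p̄(1−p̄)/n) = 0.09700 − 3 × 0.01872 = 0.04085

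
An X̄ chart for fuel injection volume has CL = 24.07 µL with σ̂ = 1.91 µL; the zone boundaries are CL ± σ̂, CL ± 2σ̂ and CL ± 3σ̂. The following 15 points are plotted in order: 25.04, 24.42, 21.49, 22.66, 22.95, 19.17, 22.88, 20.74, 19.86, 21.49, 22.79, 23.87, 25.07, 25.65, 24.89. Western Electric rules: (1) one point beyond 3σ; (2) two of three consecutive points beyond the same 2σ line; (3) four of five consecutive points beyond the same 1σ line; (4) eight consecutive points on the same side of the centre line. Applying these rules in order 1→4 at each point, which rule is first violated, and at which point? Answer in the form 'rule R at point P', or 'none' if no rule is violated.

rule 3 at point 10

Zone of each point (C = within 1σ̂, B = 1σ̂–2σ̂, A = 2σ̂–3σ̂, * = beyond 3σ̂; sign = side of CL): 1:+C, 2:+C, 3:-B, 4:-C, 5:-C, 6:-A, 7:-C, 8:-B, 9:-A, 10:-B, 11:-C, 12:-C, 13:+C, 14:+C, 15:+C
Rule 3 (four of five consecutive points beyond the same 1σ limit) is satisfied at point 10.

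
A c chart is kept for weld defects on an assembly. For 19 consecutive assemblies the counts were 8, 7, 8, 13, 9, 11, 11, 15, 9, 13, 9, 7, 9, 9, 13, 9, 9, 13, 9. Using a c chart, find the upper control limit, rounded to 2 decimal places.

19.56

c̄ = (8 + 7 + 8 + 13 + 9 + 11 + 11 + 15 + 9 + 13 + 9 + 7 + 9 + 9 + 13 + 9 + 9 + 13 + 9) / 19 = 191 / 19 = 10.0526
UCL = c̄ + 3√c̄ = 10.0526 + 3 × √10.0526 = 10.0526 + 3 × 3.1706 = 19.5644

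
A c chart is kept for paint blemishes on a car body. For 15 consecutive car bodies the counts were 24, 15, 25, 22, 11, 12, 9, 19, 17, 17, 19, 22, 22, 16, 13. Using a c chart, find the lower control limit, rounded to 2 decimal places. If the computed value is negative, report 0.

c̄ = (24 + 15 + 25 + 22 + 11 + 12 + 9 + 19 + 17 + 17 + 19 + 22 + 22 + 16 + 13) / 15 = 263 / 15 = 17.5333
LCL = c̄ − 3√c̄ = 17.5333 − 3 × 4.1873 = 4.9715

4.97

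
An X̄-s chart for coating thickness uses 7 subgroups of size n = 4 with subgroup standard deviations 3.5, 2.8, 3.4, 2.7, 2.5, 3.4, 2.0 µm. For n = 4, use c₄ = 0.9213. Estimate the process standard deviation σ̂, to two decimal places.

3.15

s̄ = (3.5 + 2.8 + 3.4 + 2.7 + 2.5 + 3.4 + 2.0) / 7 = 2.9000
σ̂ = s̄ / c₄ = 2.9000 / 0.9213 = 3.1477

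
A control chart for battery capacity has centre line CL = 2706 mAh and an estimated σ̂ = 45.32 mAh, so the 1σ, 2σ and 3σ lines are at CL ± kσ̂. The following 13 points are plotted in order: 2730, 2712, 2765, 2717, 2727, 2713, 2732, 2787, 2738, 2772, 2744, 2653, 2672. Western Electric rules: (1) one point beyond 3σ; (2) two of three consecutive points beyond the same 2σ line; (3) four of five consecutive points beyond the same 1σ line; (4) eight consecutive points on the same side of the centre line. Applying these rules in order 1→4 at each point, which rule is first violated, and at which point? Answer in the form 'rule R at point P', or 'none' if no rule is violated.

Zone of each point (C = within 1σ̂, B = 1σ̂–2σ̂, A = 2σ̂–3σ̂, * = beyond 3σ̂; sign = side of CL): 1:+C, 2:+C, 3:+B, 4:+C, 5:+C, 6:+C, 7:+C, 8:+B, 9:+C, 10:+B, 11:+C, 12:-B, 13:-C
Rule 4 (eight consecutive points on the same side of the centre line) is satisfied at point 8.

rule 4 at point 8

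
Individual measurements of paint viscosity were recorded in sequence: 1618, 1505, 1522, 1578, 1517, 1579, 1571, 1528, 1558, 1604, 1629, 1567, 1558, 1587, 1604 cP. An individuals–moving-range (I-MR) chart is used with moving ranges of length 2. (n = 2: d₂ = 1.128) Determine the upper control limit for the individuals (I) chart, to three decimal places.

X̄ = (1618 + 1505 + 1522 + 1578 + 1517 + 1579 + 1571 + 1528 + 1558 + 1604 + 1629 + 1567 + 1558 + 1587 + 1604) / 15 = 1568.3333
Moving ranges: 113, 17, 56, 61, 62, 8, 43, 30, 46, 25, 62, 9, 29, 17; M̄R̄ = 578.0000 / 14 = 41.2857
UCL = X̄ + 3·M̄R̄/d₂ = 1568.3333 + 3 × 41.2857 / 1.128 = 1678.1358

1678.136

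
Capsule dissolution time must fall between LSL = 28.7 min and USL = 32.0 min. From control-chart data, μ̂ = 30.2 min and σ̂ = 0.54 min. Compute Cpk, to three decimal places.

Cpu = (USL − μ̂) / (3σ̂) = (32.0 − 30.2) / (3 × 0.54) = 1.1111; Cpl = (μ̂ − LSL) / (3σ̂) = (30.2 − 28.7) / (3 × 0.54) = 0.9259; Cpk = min(Cpu, Cpl) = 0.9259

0.926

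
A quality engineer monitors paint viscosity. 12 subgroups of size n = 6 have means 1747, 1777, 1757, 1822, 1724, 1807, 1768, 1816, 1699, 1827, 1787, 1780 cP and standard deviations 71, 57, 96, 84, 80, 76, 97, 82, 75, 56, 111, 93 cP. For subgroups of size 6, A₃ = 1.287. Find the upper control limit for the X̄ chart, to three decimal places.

X̄̄ = (1747 + 1777 + 1757 + 1822 + 1724 + 1807 + 1768 + 1816 + 1699 + 1827 + 1787 + 1780) / 12 = 1775.9167
s̄ = (71 + 57 + 96 + 84 + 80 + 76 + 97 + 82 + 75 + 56 + 111 + 93) / 12 = 81.5000
UCL = X̄̄ + A₃·s̄ = 1775.9167 + 1.287 × 81.5000 = 1880.8072

1880.807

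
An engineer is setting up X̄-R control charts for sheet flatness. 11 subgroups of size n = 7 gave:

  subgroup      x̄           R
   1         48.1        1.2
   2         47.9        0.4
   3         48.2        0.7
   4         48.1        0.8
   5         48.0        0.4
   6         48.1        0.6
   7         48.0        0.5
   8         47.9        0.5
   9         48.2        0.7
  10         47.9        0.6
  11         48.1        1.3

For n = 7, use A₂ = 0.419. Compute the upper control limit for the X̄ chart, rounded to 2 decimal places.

X̄̄ = (48.1 + 47.9 + 48.2 + 48.1 + 48.0 + 48.1 + 48.0 + 47.9 + 48.2 + 47.9 + 48.1) / 11 = 528.5000 / 11 = 48.0455
R̄ = (1.2 + 0.4 + 0.7 + 0.8 + 0.4 + 0.6 + 0.5 + 0.5 + 0.7 + 0.6 + 1.3) / 11 = 7.7000 / 11 = 0.7000
UCL = X̄̄ + A₂·R̄ = 48.0455 + 0.419 × 0.7000 = 48.3388

48.34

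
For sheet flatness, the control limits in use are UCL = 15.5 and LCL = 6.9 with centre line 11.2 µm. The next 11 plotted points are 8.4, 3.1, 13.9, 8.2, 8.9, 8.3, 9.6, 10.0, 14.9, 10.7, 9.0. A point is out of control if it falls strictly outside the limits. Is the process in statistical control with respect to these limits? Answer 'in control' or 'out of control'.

Compare each point to [6.9, 15.5]: sample 2 = 3.1 < LCL.

out of control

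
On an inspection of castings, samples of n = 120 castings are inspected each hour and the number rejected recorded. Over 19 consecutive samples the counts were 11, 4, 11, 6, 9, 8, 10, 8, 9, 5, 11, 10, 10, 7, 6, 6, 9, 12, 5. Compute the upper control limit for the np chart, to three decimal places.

p̄ = Σdᵢ / (k·n) = 157 / (19 × 120) = 0.06886
UCL = np̄ + 3·√(np̄(1−p̄)) = 8.2632 + 3 × √(8.2632×0.93114) = 8.2632 + 3 × 2.7738 = 16.5847

16.585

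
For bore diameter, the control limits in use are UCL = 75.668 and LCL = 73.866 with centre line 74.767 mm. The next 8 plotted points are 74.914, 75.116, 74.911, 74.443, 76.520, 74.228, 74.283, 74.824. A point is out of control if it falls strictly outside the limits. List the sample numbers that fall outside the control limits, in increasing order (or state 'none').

5

Compare each point to [73.866, 75.668]: sample 5 = 76.520 > UCL.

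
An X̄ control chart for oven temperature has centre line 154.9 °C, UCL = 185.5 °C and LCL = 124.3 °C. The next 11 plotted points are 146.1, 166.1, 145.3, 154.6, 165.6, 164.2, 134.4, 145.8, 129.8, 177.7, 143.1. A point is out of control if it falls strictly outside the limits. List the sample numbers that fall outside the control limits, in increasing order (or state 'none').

none

All 11 points lie within [124.3, 185.5].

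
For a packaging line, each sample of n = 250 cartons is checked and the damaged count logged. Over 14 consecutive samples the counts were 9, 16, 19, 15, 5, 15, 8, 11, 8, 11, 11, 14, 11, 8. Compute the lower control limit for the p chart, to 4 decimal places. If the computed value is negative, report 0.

0.0063

p̄ = Σdᵢ / (k·n) = 161 / (14 × 250) = 0.04600
LCL = p̄ − 3·√(p̄(1−p̄)/n) = 0.04600 − 3 × 0.01325 = 0.00625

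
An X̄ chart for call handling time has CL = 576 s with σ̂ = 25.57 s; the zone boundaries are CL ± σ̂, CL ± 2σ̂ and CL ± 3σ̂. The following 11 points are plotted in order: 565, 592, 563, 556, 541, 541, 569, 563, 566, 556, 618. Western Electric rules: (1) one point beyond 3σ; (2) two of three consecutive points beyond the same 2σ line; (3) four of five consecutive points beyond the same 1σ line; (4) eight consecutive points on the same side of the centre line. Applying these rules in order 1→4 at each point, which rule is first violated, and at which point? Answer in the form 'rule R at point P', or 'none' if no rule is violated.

rule 4 at point 10

Zone of each point (C = within 1σ̂, B = 1σ̂–2σ̂, A = 2σ̂–3σ̂, * = beyond 3σ̂; sign = side of CL): 1:-C, 2:+C, 3:-C, 4:-C, 5:-B, 6:-B, 7:-C, 8:-C, 9:-C, 10:-C, 11:+B
Rule 4 (eight consecutive points on the same side of the centre line) is satisfied at point 10.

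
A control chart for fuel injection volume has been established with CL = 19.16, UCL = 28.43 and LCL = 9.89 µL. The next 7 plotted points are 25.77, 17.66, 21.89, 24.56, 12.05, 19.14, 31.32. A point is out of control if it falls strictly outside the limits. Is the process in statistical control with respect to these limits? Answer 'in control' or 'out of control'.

Compare each point to [9.89, 28.43]: sample 7 = 31.32 > UCL.

out of control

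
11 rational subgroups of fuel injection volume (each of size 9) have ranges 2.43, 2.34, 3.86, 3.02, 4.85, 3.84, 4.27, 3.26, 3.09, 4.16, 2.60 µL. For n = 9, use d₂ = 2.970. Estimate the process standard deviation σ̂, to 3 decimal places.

R̄ = (2.43 + 2.34 + 3.86 + 3.02 + 4.85 + 3.84 + 4.27 + 3.26 + 3.09 + 4.16 + 2.60) / 11 = 3.4291
σ̂ = R̄ / d₂ = 3.4291 / 2.970 = 1.1546

1.155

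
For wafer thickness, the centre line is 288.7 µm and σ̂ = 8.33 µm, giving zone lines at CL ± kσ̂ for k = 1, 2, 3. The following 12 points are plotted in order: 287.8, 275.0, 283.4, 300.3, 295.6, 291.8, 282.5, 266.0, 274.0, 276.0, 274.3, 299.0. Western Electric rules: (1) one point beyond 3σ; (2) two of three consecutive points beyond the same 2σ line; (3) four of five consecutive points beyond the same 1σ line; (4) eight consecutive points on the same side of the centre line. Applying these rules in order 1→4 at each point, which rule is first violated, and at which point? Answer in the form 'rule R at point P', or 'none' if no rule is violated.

Zone of each point (C = within 1σ̂, B = 1σ̂–2σ̂, A = 2σ̂–3σ̂, * = beyond 3σ̂; sign = side of CL): 1:-C, 2:-B, 3:-C, 4:+B, 5:+C, 6:+C, 7:-C, 8:-A, 9:-B, 10:-B, 11:-B, 12:+B
Rule 3 (four of five consecutive points beyond the same 1σ limit) is satisfied at point 11.

rule 3 at point 11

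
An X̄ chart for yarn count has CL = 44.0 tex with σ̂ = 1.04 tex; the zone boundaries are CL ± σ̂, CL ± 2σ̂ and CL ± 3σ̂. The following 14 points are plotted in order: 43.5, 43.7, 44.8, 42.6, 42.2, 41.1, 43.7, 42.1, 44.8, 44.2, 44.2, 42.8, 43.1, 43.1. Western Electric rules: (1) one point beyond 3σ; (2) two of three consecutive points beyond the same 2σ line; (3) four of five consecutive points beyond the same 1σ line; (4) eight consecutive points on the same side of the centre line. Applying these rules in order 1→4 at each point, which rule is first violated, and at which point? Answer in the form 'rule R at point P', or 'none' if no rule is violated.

rule 3 at point 8

Zone of each point (C = within 1σ̂, B = 1σ̂–2σ̂, A = 2σ̂–3σ̂, * = beyond 3σ̂; sign = side of CL): 1:-C, 2:-C, 3:+C, 4:-B, 5:-B, 6:-A, 7:-C, 8:-B, 9:+C, 10:+C, 11:+C, 12:-B, 13:-C, 14:-C
Rule 3 (four of five consecutive points beyond the same 1σ limit) is satisfied at point 8.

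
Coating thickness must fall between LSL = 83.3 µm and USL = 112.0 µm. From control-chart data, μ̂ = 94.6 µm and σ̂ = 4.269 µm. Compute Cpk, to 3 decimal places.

Cpu = (USL − μ̂) / (3σ̂) = (112.0 − 94.6) / (3 × 4.269) = 1.3586; Cpl = (μ̂ − LSL) / (3σ̂) = (94.6 − 83.3) / (3 × 4.269) = 0.8823; Cpk = min(Cpu, Cpl) = 0.8823

0.882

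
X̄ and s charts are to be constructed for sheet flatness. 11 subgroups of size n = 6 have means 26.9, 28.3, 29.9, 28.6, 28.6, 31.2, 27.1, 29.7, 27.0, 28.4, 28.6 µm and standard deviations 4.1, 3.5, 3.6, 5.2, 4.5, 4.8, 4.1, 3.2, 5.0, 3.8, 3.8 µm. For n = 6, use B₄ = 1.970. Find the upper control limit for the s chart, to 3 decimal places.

s̄ = (4.1 + 3.5 + 3.6 + 5.2 + 4.5 + 4.8 + 4.1 + 3.2 + 5.0 + 3.8 + 3.8) / 11 = 4.1455
UCL_s = B₄·s̄ = 1.970 × 4.1455 = 8.1665

8.167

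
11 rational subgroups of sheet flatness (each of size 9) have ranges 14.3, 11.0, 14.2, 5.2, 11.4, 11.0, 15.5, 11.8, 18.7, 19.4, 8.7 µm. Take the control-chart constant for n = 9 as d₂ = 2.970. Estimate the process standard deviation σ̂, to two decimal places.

4.32

R̄ = (14.3 + 11.0 + 14.2 + 5.2 + 11.4 + 11.0 + 15.5 + 11.8 + 18.7 + 19.4 + 8.7) / 11 = 12.8364
σ̂ = R̄ / d₂ = 12.8364 / 2.970 = 4.3220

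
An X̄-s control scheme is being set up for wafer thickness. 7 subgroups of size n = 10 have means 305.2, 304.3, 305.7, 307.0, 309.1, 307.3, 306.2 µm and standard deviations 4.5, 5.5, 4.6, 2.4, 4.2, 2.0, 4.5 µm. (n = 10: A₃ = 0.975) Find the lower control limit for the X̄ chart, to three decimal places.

X̄̄ = (305.2 + 304.3 + 305.7 + 307.0 + 309.1 + 307.3 + 306.2) / 7 = 306.4000
s̄ = (4.5 + 5.5 + 4.6 + 2.4 + 4.2 + 2.0 + 4.5) / 7 = 3.9571
LCL = X̄̄ − A₃·s̄ = 306.4000 − 0.975 × 3.9571 = 302.5418

302.542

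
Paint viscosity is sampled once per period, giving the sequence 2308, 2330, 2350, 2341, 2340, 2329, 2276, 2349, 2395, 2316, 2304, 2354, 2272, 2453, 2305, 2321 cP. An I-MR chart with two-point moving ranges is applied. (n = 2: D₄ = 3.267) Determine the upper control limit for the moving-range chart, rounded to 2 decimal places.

174.89

Moving ranges: 22, 20, 9, 1, 11, 53, 73, 46, 79, 12, 50, 82, 181, 148, 16; M̄R̄ = 803.0000 / 15 = 53.5333
UCL_MR = D₄·M̄R̄ = 3.267 × 53.5333 = 174.8934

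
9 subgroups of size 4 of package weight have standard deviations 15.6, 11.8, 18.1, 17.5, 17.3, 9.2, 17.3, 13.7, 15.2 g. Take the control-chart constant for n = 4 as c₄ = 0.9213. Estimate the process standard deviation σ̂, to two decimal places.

16.37

s̄ = (15.6 + 11.8 + 18.1 + 17.5 + 17.3 + 9.2 + 17.3 + 13.7 + 15.2) / 9 = 15.0778
σ̂ = s̄ / c₄ = 15.0778 / 0.9213 = 16.3658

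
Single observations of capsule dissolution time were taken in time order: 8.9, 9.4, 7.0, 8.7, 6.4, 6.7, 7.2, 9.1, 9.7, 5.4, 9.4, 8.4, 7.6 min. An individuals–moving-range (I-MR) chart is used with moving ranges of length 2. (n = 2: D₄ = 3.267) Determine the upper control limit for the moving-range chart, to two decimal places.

5.53

Moving ranges: 0.5, 2.4, 1.7, 2.3, 0.3, 0.5, 1.9, 0.6, 4.3, 4.0, 1.0, 0.8; M̄R̄ = 20.3000 / 12 = 1.6917
UCL_MR = D₄·M̄R̄ = 3.267 × 1.6917 = 5.5267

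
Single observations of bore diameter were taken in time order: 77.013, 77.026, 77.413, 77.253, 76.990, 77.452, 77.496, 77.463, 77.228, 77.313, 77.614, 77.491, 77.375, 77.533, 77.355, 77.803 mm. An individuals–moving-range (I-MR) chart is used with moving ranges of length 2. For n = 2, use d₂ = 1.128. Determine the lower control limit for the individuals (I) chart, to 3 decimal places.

X̄ = (77.013 + 77.026 + 77.413 + 77.253 + 76.990 + 77.452 + 77.496 + 77.463 + 77.228 + 77.313 + 77.614 + 77.491 + 77.375 + 77.533 + 77.355 + 77.803) / 16 = 77.3636
Moving ranges: 0.013, 0.387, 0.160, 0.263, 0.462, 0.044, 0.033, 0.235, 0.085, 0.301, 0.123, 0.116, 0.158, 0.178, 0.448; M̄R̄ = 3.0060 / 15 = 0.2004
LCL = X̄ − 3·M̄R̄/d₂ = 77.3636 − 3 × 0.2004 / 1.128 = 76.8306

76.831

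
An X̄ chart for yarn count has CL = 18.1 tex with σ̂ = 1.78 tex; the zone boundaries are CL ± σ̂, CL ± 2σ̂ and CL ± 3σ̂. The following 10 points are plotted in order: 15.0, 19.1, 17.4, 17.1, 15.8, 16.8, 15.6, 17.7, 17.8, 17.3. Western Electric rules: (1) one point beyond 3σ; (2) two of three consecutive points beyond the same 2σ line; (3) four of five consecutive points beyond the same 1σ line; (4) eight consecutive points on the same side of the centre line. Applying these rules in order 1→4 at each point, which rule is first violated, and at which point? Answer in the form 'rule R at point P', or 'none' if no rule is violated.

rule 4 at point 10

Zone of each point (C = within 1σ̂, B = 1σ̂–2σ̂, A = 2σ̂–3σ̂, * = beyond 3σ̂; sign = side of CL): 1:-B, 2:+C, 3:-C, 4:-C, 5:-B, 6:-C, 7:-B, 8:-C, 9:-C, 10:-C
Rule 4 (eight consecutive points on the same side of the centre line) is satisfied at point 10.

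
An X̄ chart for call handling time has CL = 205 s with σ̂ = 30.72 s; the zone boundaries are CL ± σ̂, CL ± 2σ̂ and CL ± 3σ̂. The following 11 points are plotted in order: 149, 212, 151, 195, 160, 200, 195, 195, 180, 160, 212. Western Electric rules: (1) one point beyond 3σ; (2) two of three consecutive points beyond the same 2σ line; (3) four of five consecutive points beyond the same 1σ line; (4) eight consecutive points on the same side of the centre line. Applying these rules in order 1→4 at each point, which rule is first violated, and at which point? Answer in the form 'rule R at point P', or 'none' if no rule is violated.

rule 4 at point 10

Zone of each point (C = within 1σ̂, B = 1σ̂–2σ̂, A = 2σ̂–3σ̂, * = beyond 3σ̂; sign = side of CL): 1:-B, 2:+C, 3:-B, 4:-C, 5:-B, 6:-C, 7:-C, 8:-C, 9:-C, 10:-B, 11:+C
Rule 4 (eight consecutive points on the same side of the centre line) is satisfied at point 10.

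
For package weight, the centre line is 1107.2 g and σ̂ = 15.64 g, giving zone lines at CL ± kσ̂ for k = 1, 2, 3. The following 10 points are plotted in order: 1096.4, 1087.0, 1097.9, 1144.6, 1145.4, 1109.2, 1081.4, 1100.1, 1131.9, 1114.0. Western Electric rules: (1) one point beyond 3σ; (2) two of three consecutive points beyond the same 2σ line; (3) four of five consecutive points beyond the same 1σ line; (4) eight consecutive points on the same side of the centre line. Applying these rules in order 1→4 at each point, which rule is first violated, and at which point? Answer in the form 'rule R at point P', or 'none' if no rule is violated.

Zone of each point (C = within 1σ̂, B = 1σ̂–2σ̂, A = 2σ̂–3σ̂, * = beyond 3σ̂; sign = side of CL): 1:-C, 2:-B, 3:-C, 4:+A, 5:+A, 6:+C, 7:-B, 8:-C, 9:+B, 10:+C
Rule 2 (two of three consecutive points beyond the same 2σ limit) is satisfied at point 5.

rule 2 at point 5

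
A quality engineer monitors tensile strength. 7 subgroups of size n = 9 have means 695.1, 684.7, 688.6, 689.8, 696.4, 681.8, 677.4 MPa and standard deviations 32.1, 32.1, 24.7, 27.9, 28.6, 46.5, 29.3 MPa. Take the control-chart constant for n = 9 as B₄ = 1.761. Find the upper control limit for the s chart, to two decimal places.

55.65

s̄ = (32.1 + 32.1 + 24.7 + 27.9 + 28.6 + 46.5 + 29.3) / 7 = 31.6000
UCL_s = B₄·s̄ = 1.761 × 31.6000 = 55.6476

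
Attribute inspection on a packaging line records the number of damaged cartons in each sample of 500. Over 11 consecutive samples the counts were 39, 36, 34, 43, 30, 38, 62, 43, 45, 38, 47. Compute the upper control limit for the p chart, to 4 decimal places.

p̄ = Σdᵢ / (k·n) = 455 / (11 × 500) = 0.08273
UCL = p̄ + 3·√(p̄(1−p̄)/n) = 0.08273 + 3 × √(0.08273×0.91727/500) = 0.08273 + 3 × 0.01232 = 0.11969

0.1197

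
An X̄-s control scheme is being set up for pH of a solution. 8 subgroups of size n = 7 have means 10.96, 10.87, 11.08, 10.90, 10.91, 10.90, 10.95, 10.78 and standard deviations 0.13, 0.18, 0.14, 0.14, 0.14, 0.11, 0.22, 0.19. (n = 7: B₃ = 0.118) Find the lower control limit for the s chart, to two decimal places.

0.02

s̄ = (0.13 + 0.18 + 0.14 + 0.14 + 0.14 + 0.11 + 0.22 + 0.19) / 8 = 0.1562
LCL_s = B₃·s̄ = 0.118 × 0.1562 = 0.0184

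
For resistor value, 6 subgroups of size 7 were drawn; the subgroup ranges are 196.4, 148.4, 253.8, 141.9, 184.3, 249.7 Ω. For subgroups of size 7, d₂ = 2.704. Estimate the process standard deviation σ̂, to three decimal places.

72.393

R̄ = (196.4 + 148.4 + 253.8 + 141.9 + 184.3 + 249.7) / 6 = 195.7500
σ̂ = R̄ / d₂ = 195.7500 / 2.704 = 72.3928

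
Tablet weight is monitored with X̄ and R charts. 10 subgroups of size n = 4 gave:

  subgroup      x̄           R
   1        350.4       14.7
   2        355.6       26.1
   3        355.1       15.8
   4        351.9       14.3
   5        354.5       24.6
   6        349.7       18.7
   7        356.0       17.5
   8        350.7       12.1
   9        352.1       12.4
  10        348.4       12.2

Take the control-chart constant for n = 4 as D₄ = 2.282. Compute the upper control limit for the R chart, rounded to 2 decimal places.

38.43

R̄ = (14.7 + 26.1 + 15.8 + 14.3 + 24.6 + 18.7 + 17.5 + 12.1 + 12.4 + 12.2) / 10 = 168.4000 / 10 = 16.8400
UCL_R = D₄·R̄ = 2.282 × 16.8400 = 38.4289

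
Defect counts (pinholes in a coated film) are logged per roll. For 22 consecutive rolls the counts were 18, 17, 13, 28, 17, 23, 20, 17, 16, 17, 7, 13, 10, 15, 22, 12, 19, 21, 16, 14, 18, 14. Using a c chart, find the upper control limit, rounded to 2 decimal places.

28.93

c̄ = (18 + 17 + 13 + 28 + 17 + 23 + 20 + 17 + 16 + 17 + 7 + 13 + 10 + 15 + 22 + 12 + 19 + 21 + 16 + 14 + 18 + 14) / 22 = 367 / 22 = 16.6818
UCL = c̄ + 3√c̄ = 16.6818 + 3 × √16.6818 = 16.6818 + 3 × 4.0843 = 28.9348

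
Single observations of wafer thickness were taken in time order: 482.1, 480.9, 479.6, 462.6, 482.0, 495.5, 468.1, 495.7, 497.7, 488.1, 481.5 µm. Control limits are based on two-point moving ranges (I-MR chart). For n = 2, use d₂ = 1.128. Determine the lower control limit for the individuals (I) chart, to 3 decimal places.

449.668

X̄ = (482.1 + 480.9 + 479.6 + 462.6 + 482.0 + 495.5 + 468.1 + 495.7 + 497.7 + 488.1 + 481.5) / 11 = 483.0727
Moving ranges: 1.2, 1.3, 17.0, 19.4, 13.5, 27.4, 27.6, 2.0, 9.6, 6.6; M̄R̄ = 125.6000 / 10 = 12.5600
LCL = X̄ − 3·M̄R̄/d₂ = 483.0727 − 3 × 12.5600 / 1.128 = 449.6685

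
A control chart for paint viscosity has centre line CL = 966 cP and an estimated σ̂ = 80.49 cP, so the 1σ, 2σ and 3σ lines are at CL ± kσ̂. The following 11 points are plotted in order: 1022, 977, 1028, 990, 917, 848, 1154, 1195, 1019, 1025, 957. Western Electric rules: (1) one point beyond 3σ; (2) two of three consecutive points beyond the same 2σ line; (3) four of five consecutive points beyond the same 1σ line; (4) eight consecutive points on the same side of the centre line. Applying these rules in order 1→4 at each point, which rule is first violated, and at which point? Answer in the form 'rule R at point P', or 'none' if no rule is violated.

rule 2 at point 8

Zone of each point (C = within 1σ̂, B = 1σ̂–2σ̂, A = 2σ̂–3σ̂, * = beyond 3σ̂; sign = side of CL): 1:+C, 2:+C, 3:+C, 4:+C, 5:-C, 6:-B, 7:+A, 8:+A, 9:+C, 10:+C, 11:-C
Rule 2 (two of three consecutive points beyond the same 2σ limit) is satisfied at point 8.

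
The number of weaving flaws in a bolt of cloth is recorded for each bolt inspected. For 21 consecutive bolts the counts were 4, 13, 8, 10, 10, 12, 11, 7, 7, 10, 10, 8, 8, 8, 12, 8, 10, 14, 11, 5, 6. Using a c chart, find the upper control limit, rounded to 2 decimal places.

c̄ = (4 + 13 + 8 + 10 + 10 + 12 + 11 + 7 + 7 + 10 + 10 + 8 + 8 + 8 + 12 + 8 + 10 + 14 + 11 + 5 + 6) / 21 = 192 / 21 = 9.1429
UCL = c̄ + 3√c̄ = 9.1429 + 3 × √9.1429 = 9.1429 + 3 × 3.0237 = 18.2140

18.21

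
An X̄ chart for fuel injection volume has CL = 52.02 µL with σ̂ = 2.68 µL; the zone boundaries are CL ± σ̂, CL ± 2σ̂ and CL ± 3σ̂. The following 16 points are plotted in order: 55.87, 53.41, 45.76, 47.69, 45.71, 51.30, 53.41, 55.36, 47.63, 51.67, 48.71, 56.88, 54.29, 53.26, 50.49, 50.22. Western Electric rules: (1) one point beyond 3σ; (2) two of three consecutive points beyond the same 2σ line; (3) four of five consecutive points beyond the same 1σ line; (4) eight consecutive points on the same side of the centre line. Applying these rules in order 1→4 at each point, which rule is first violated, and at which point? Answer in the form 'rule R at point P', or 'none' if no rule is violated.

rule 2 at point 5

Zone of each point (C = within 1σ̂, B = 1σ̂–2σ̂, A = 2σ̂–3σ̂, * = beyond 3σ̂; sign = side of CL): 1:+B, 2:+C, 3:-A, 4:-B, 5:-A, 6:-C, 7:+C, 8:+B, 9:-B, 10:-C, 11:-B, 12:+B, 13:+C, 14:+C, 15:-C, 16:-C
Rule 2 (two of three consecutive points beyond the same 2σ limit) is satisfied at point 5.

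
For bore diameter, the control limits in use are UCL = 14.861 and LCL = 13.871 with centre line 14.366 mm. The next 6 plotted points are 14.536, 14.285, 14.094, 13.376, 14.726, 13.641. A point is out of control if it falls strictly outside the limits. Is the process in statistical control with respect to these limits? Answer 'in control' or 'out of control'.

Compare each point to [13.871, 14.861]: sample 4 = 13.376 < LCL; sample 6 = 13.641 < LCL.

out of control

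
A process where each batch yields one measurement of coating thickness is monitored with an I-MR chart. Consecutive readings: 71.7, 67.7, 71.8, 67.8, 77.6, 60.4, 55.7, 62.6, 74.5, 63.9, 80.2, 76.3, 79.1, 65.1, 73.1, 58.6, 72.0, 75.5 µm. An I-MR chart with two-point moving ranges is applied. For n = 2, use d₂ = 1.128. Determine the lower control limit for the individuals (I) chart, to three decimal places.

X̄ = (71.7 + 67.7 + 71.8 + 67.8 + 77.6 + 60.4 + 55.7 + 62.6 + 74.5 + 63.9 + 80.2 + 76.3 + 79.1 + 65.1 + 73.1 + 58.6 + 72.0 + 75.5) / 18 = 69.6444
Moving ranges: 4.0, 4.1, 4.0, 9.8, 17.2, 4.7, 6.9, 11.9, 10.6, 16.3, 3.9, 2.8, 14.0, 8.0, 14.5, 13.4, 3.5; M̄R̄ = 149.6000 / 17 = 8.8000
LCL = X̄ − 3·M̄R̄/d₂ = 69.6444 − 3 × 8.8000 / 1.128 = 46.2402

46.240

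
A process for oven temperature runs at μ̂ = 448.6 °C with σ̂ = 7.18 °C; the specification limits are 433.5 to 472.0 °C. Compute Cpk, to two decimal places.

0.70

Cpu = (USL − μ̂) / (3σ̂) = (472.0 − 448.6) / (3 × 7.18) = 1.0864; Cpl = (μ̂ − LSL) / (3σ̂) = (448.6 − 433.5) / (3 × 7.18) = 0.7010; Cpk = min(Cpu, Cpl) = 0.7010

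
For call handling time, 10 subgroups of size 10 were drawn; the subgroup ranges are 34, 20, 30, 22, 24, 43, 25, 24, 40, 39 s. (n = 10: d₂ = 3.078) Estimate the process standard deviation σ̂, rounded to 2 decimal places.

R̄ = (34 + 20 + 30 + 22 + 24 + 43 + 25 + 24 + 40 + 39) / 10 = 30.1000
σ̂ = R̄ / d₂ = 30.1000 / 3.078 = 9.7791

9.78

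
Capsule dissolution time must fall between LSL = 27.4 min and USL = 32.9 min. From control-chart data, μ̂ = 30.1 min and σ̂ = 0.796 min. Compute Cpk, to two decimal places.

1.13

Cpu = (USL − μ̂) / (3σ̂) = (32.9 − 30.1) / (3 × 0.796) = 1.1725; Cpl = (μ̂ − LSL) / (3σ̂) = (30.1 − 27.4) / (3 × 0.796) = 1.1307; Cpk = min(Cpu, Cpl) = 1.1307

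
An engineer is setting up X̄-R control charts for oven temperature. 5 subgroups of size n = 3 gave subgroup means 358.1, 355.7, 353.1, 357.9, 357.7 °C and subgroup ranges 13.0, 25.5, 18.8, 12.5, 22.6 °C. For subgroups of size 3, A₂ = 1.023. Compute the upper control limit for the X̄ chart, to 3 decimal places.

X̄̄ = (358.1 + 355.7 + 353.1 + 357.9 + 357.7) / 5 = 1782.5000 / 5 = 356.5000
R̄ = (13.0 + 25.5 + 18.8 + 12.5 + 22.6) / 5 = 92.4000 / 5 = 18.4800
UCL = X̄̄ + A₂·R̄ = 356.5000 + 1.023 × 18.4800 = 375.4050

375.405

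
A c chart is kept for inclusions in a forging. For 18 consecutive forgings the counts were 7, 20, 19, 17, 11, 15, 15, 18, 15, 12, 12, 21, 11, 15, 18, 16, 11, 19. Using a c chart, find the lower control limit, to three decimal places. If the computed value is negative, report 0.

c̄ = (7 + 20 + 19 + 17 + 11 + 15 + 15 + 18 + 15 + 12 + 12 + 21 + 11 + 15 + 18 + 16 + 11 + 19) / 18 = 272 / 18 = 15.1111
LCL = c̄ − 3√c̄ = 15.1111 − 3 × 3.8873 = 3.4492

3.449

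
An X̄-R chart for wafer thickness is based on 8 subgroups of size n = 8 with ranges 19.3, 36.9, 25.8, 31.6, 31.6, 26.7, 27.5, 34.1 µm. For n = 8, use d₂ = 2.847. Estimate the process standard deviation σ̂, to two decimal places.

10.25

R̄ = (19.3 + 36.9 + 25.8 + 31.6 + 31.6 + 26.7 + 27.5 + 34.1) / 8 = 29.1875
σ̂ = R̄ / d₂ = 29.1875 / 2.847 = 10.2520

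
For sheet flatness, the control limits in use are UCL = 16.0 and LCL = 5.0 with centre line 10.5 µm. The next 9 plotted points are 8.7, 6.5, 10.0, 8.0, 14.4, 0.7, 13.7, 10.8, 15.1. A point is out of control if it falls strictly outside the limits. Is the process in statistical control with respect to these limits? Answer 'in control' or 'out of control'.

Compare each point to [5.0, 16.0]: sample 6 = 0.7 < LCL.

out of control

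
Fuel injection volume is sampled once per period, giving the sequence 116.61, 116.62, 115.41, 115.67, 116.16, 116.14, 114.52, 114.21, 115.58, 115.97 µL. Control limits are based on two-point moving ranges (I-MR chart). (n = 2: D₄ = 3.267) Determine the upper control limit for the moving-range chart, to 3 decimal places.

Moving ranges: 0.01, 1.21, 0.26, 0.49, 0.02, 1.62, 0.31, 1.37, 0.39; M̄R̄ = 5.6800 / 9 = 0.6311
UCL_MR = D₄·M̄R̄ = 3.267 × 0.6311 = 2.0618

2.062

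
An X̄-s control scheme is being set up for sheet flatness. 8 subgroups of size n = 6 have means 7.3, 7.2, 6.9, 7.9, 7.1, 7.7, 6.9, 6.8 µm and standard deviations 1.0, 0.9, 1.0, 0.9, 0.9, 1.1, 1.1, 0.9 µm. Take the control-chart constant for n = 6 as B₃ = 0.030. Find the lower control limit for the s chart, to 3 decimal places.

s̄ = (1.0 + 0.9 + 1.0 + 0.9 + 0.9 + 1.1 + 1.1 + 0.9) / 8 = 0.9750
LCL_s = B₃·s̄ = 0.030 × 0.9750 = 0.0293

0.029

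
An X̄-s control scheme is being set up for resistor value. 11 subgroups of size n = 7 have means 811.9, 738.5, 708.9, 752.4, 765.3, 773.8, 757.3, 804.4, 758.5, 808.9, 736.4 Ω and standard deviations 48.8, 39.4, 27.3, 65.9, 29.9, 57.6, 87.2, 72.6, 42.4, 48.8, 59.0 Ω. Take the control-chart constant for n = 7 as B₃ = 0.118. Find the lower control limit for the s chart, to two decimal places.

s̄ = (48.8 + 39.4 + 27.3 + 65.9 + 29.9 + 57.6 + 87.2 + 72.6 + 42.4 + 48.8 + 59.0) / 11 = 52.6273
LCL_s = B₃·s̄ = 0.118 × 52.6273 = 6.2100

6.21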